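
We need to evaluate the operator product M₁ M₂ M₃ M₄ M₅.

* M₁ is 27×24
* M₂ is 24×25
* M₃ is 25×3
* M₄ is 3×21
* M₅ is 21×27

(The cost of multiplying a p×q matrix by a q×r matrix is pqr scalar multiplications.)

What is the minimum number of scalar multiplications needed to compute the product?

Adjacent pairs: M₁M₂ = 27·24·25 = 16200; M₂M₃ = 24·25·3 = 1800; M₃M₄ = 25·3·21 = 1575; M₄M₅ = 3·21·27 = 1701.
Length 3: M₁..M₃: k=1: 0+1800+27·24·3=3744; k=2: 16200+0+27·25·3=18225 → min 3744 | M₂..M₄: k=2: 0+1575+24·25·21=14175; k=3: 1800+0+24·3·21=3312 → min 3312 | M₃..M₅: k=3: 0+1701+25·3·27=3726; k=4: 1575+0+25·21·27=15750 → min 3726.
Length 4: M₁..M₄: k=1: 0+3312+27·24·21=16920; k=2: 16200+1575+27·25·21=31950; k=3: 3744+0+27·3·21=5445 → min 5445 | M₂..M₅: k=2: 0+3726+24·25·27=19926; k=3: 1800+1701+24·3·27=5445; k=4: 3312+0+24·21·27=16920 → min 5445.
Length 5: M₁..M₅: k=1: 0+5445+27·24·27=22941; k=2: 16200+3726+27·25·27=38151; k=3: 3744+1701+27·3·27=7632; k=4: 5445+0+27·21·27=20754 → min 7632.
Optimal order: ((M₁ (M₂ M₃)) (M₄ M₅)) with cost 7632.

7632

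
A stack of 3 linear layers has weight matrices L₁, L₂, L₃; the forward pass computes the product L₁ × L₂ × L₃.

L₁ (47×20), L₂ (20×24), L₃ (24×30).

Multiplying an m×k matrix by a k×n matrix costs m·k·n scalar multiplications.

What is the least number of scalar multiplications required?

Order (L₁ × (L₂ × L₃)): (L₂ × L₃): 20×24 by 24×30 → 20×30, cost 20·24·30 = 14400; (L₁ × (L₂ × L₃)): 47×20 by 20×30 → 47×30, cost 47·20·30 = 28200; cumulative 42600. Total 42600.
Order ((L₁ × L₂) × L₃): (L₁ × L₂): 47×20 by 20×24 → 47×24, cost 47·20·24 = 22560; ((L₁ × L₂) × L₃): 47×24 by 24×30 → 47×30, cost 47·24·30 = 33840; cumulative 56400. Total 56400.
Minimum: 42600.

42600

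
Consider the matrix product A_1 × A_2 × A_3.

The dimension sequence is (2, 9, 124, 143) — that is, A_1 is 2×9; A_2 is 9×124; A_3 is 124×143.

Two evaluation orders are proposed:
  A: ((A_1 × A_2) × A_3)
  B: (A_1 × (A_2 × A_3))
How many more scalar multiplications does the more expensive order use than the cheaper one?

Order A = ((A_1 × A_2) × A_3): (A_1 × A_2): 2×9 by 9×124 → 2×124, cost 2·9·124 = 2232; ((A_1 × A_2) × A_3): 2×124 by 124×143 → 2×143, cost 2·124·143 = 35464; cumulative 37696. Total 37696.
Order B = (A_1 × (A_2 × A_3)): (A_2 × A_3): 9×124 by 124×143 → 9×143, cost 9·124·143 = 159588; (A_1 × (A_2 × A_3)): 2×9 by 9×143 → 2×143, cost 2·9·143 = 2574; cumulative 162162. Total 162162.
Difference: |37696 − 162162| = 124466.

124466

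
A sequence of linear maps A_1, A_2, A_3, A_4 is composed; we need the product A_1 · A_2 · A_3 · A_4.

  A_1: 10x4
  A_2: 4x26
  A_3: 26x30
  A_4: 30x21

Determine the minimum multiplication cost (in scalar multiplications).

6480

Adjacent pairs: A_1A_2 = 10·4·26 = 1040; A_2A_3 = 4·26·30 = 3120; A_3A_4 = 26·30·21 = 16380.
Length 3: A_1..A_3: k=1: 0+3120+10·4·30=4320; k=2: 1040+0+10·26·30=8840 → min 4320 | A_2..A_4: k=2: 0+16380+4·26·21=18564; k=3: 3120+0+4·30·21=5640 → min 5640.
Length 4: A_1..A_4: k=1: 0+5640+10·4·21=6480; k=2: 1040+16380+10·26·21=22880; k=3: 4320+0+10·30·21=10620 → min 6480.
Optimal order: (A_1 · ((A_2 · A_3) · A_4)) with cost 6480.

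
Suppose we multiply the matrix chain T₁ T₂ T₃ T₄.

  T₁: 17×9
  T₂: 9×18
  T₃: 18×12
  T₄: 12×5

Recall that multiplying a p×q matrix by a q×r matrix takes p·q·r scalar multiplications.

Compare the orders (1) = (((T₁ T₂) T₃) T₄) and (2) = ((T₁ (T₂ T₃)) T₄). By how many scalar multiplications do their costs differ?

2646

Order (1) = (((T₁ T₂) T₃) T₄): (T₁ T₂): 17×9 by 9×18 → 17×18, cost 17·9·18 = 2754; ((T₁ T₂) T₃): 17×18 by 18×12 → 17×12, cost 17·18·12 = 3672; cumulative 6426; (((T₁ T₂) T₃) T₄): 17×12 by 12×5 → 17×5, cost 17·12·5 = 1020; cumulative 7446. Total 7446.
Order (2) = ((T₁ (T₂ T₃)) T₄): (T₂ T₃): 9×18 by 18×12 → 9×12, cost 9·18·12 = 1944; (T₁ (T₂ T₃)): 17×9 by 9×12 → 17×12, cost 17·9·12 = 1836; cumulative 3780; ((T₁ (T₂ T₃)) T₄): 17×12 by 12×5 → 17×5, cost 17·12·5 = 1020; cumulative 4800. Total 4800.
Difference: |7446 − 4800| = 2646.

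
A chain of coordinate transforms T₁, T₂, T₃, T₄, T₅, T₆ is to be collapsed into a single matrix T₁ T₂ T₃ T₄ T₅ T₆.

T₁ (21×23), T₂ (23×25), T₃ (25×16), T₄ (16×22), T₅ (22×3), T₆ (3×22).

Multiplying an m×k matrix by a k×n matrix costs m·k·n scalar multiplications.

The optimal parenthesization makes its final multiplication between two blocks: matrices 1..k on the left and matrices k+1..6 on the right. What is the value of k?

5

Adjacent pairs: T₁T₂ = 21·23·25 = 12075; T₂T₃ = 23·25·16 = 9200; T₃T₄ = 25·16·22 = 8800; T₄T₅ = 16·22·3 = 1056; T₅T₆ = 22·3·22 = 1452.
Length 3: T₁..T₃: k=1: 0+9200+21·23·16=16928; k=2: 12075+0+21·25·16=20475 → min 16928 | T₂..T₄: k=2: 0+8800+23·25·22=21450; k=3: 9200+0+23·16·22=17296 → min 17296 | T₃..T₅: k=3: 0+1056+25·16·3=2256; k=4: 8800+0+25·22·3=10450 → min 2256 | T₄..T₆: k=4: 0+1452+16·22·22=9196; k=5: 1056+0+16·3·22=2112 → min 2112.
Length 4: T₁..T₄: k=1: 0+17296+21·23·22=27922; k=2: 12075+8800+21·25·22=32425; k=3: 16928+0+21·16·22=24320 → min 24320 | T₂..T₅: k=2: 0+2256+23·25·3=3981; k=3: 9200+1056+23·16·3=11360; k=4: 17296+0+23·22·3=18814 → min 3981 | T₃..T₆: k=3: 0+2112+25·16·22=10912; k=4: 8800+1452+25·22·22=22352; k=5: 2256+0+25·3·22=3906 → min 3906.
Length 5: T₁..T₅: k=1: 0+3981+21·23·3=5430; k=2: 12075+2256+21·25·3=15906; k=3: 16928+1056+21·16·3=18992; k=4: 24320+0+21·22·3=25706 → min 5430 | T₂..T₆: k=2: 0+3906+23·25·22=16556; k=3: 9200+2112+23·16·22=19408; k=4: 17296+1452+23·22·22=29880; k=5: 3981+0+23·3·22=5499 → min 5499.
Top-level splits: k=1: (T₁..T₁)·(T₂..T₆) → 0+5499+21·23·22 = 16125; k=2: (T₁..T₂)·(T₃..T₆) → 12075+3906+21·25·22 = 27531; k=3: (T₁..T₃)·(T₄..T₆) → 16928+2112+21·16·22 = 26432; k=4: (T₁..T₄)·(T₅..T₆) → 24320+1452+21·22·22 = 35936; k=5: (T₁..T₅)·(T₆..T₆) → 5430+0+21·3·22 = 6816.
Best split is after T₅, i.e. k = 5.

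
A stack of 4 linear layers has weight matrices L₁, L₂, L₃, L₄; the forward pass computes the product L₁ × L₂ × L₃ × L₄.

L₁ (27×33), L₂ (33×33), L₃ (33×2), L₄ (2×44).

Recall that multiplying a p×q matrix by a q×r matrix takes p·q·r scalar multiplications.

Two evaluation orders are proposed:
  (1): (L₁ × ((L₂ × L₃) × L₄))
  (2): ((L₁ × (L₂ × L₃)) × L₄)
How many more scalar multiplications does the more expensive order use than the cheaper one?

37950

Order (1) = (L₁ × ((L₂ × L₃) × L₄)): (L₂ × L₃): 33×33 by 33×2 → 33×2, cost 33·33·2 = 2178; ((L₂ × L₃) × L₄): 33×2 by 2×44 → 33×44, cost 33·2·44 = 2904; cumulative 5082; (L₁ × ((L₂ × L₃) × L₄)): 27×33 by 33×44 → 27×44, cost 27·33·44 = 39204; cumulative 44286. Total 44286.
Order (2) = ((L₁ × (L₂ × L₃)) × L₄): (L₂ × L₃): 33×33 by 33×2 → 33×2, cost 33·33·2 = 2178; (L₁ × (L₂ × L₃)): 27×33 by 33×2 → 27×2, cost 27·33·2 = 1782; cumulative 3960; ((L₁ × (L₂ × L₃)) × L₄): 27×2 by 2×44 → 27×44, cost 27·2·44 = 2376; cumulative 6336. Total 6336.
Difference: |44286 − 6336| = 37950.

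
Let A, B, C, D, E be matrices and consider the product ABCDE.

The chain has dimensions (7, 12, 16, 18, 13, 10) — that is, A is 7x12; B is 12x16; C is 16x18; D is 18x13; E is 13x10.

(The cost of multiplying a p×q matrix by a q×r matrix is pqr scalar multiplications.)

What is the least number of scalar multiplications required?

Adjacent pairs: AB = 7·12·16 = 1344; BC = 12·16·18 = 3456; CD = 16·18·13 = 3744; DE = 18·13·10 = 2340.
Length 3: A..C: k=1: 0+3456+7·12·18=4968; k=2: 1344+0+7·16·18=3360 → min 3360 | B..D: k=2: 0+3744+12·16·13=6240; k=3: 3456+0+12·18·13=6264 → min 6240 | C..E: k=3: 0+2340+16·18·10=5220; k=4: 3744+0+16·13·10=5824 → min 5220.
Length 4: A..D: k=1: 0+6240+7·12·13=7332; k=2: 1344+3744+7·16·13=6544; k=3: 3360+0+7·18·13=4998 → min 4998 | B..E: k=2: 0+5220+12·16·10=7140; k=3: 3456+2340+12·18·10=7956; k=4: 6240+0+12·13·10=7800 → min 7140.
Length 5: A..E: k=1: 0+7140+7·12·10=7980; k=2: 1344+5220+7·16·10=7684; k=3: 3360+2340+7·18·10=6960; k=4: 4998+0+7·13·10=5908 → min 5908.
Optimal order: ((((AB)C)D)E) with cost 5908.

5908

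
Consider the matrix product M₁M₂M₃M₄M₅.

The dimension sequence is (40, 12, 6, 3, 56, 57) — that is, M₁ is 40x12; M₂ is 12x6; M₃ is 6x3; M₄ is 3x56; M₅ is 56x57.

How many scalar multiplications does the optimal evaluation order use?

Adjacent pairs: M₁M₂ = 40·12·6 = 2880; M₂M₃ = 12·6·3 = 216; M₃M₄ = 6·3·56 = 1008; M₄M₅ = 3·56·57 = 9576.
Length 3: M₁..M₃: k=1: 0+216+40·12·3=1656; k=2: 2880+0+40·6·3=3600 → min 1656 | M₂..M₄: k=2: 0+1008+12·6·56=5040; k=3: 216+0+12·3·56=2232 → min 2232 | M₃..M₅: k=3: 0+9576+6·3·57=10602; k=4: 1008+0+6·56·57=20160 → min 10602.
Length 4: M₁..M₄: k=1: 0+2232+40·12·56=29112; k=2: 2880+1008+40·6·56=17328; k=3: 1656+0+40·3·56=8376 → min 8376 | M₂..M₅: k=2: 0+10602+12·6·57=14706; k=3: 216+9576+12·3·57=11844; k=4: 2232+0+12·56·57=40536 → min 11844.
Length 5: M₁..M₅: k=1: 0+11844+40·12·57=39204; k=2: 2880+10602+40·6·57=27162; k=3: 1656+9576+40·3·57=18072; k=4: 8376+0+40·56·57=136056 → min 18072.
Optimal order: ((M₁(M₂M₃))(M₄M₅)) with cost 18072.

18072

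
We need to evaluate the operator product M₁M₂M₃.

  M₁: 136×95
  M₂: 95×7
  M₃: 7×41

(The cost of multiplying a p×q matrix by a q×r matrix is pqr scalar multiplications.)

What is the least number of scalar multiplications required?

Order (M₁(M₂M₃)): (M₂M₃): 95×7 by 7×41 → 95×41, cost 95·7·41 = 27265; (M₁(M₂M₃)): 136×95 by 95×41 → 136×41, cost 136·95·41 = 529720; cumulative 556985. Total 556985.
Order ((M₁M₂)M₃): (M₁M₂): 136×95 by 95×7 → 136×7, cost 136·95·7 = 90440; ((M₁M₂)M₃): 136×7 by 7×41 → 136×41, cost 136·7·41 = 39032; cumulative 129472. Total 129472.
Minimum: 129472.

129472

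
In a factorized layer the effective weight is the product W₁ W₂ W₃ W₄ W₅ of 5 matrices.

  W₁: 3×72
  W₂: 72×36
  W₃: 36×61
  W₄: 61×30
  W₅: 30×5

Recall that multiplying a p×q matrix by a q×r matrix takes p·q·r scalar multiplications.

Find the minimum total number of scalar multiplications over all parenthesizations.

Adjacent pairs: W₁W₂ = 3·72·36 = 7776; W₂W₃ = 72·36·61 = 158112; W₃W₄ = 36·61·30 = 65880; W₄W₅ = 61·30·5 = 9150.
Length 3: W₁..W₃: k=1: 0+158112+3·72·61=171288; k=2: 7776+0+3·36·61=14364 → min 14364 | W₂..W₄: k=2: 0+65880+72·36·30=143640; k=3: 158112+0+72·61·30=289872 → min 143640 | W₃..W₅: k=3: 0+9150+36·61·5=20130; k=4: 65880+0+36·30·5=71280 → min 20130.
Length 4: W₁..W₄: k=1: 0+143640+3·72·30=150120; k=2: 7776+65880+3·36·30=76896; k=3: 14364+0+3·61·30=19854 → min 19854 | W₂..W₅: k=2: 0+20130+72·36·5=33090; k=3: 158112+9150+72·61·5=189222; k=4: 143640+0+72·30·5=154440 → min 33090.
Length 5: W₁..W₅: k=1: 0+33090+3·72·5=34170; k=2: 7776+20130+3·36·5=28446; k=3: 14364+9150+3·61·5=24429; k=4: 19854+0+3·30·5=20304 → min 20304.
Optimal order: ((((W₁ W₂) W₃) W₄) W₅) with cost 20304.

20304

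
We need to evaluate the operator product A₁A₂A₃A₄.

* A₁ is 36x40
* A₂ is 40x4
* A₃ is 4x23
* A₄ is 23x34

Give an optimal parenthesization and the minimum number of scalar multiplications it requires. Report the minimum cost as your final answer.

Adjacent pairs: A₁A₂ = 36·40·4 = 5760; A₂A₃ = 40·4·23 = 3680; A₃A₄ = 4·23·34 = 3128.
Length 3: A₁..A₃: k=1: 0+3680+36·40·23=36800; k=2: 5760+0+36·4·23=9072 → min 9072 | A₂..A₄: k=2: 0+3128+40·4·34=8568; k=3: 3680+0+40·23·34=34960 → min 8568.
Length 4: A₁..A₄: k=1: 0+8568+36·40·34=57528; k=2: 5760+3128+36·4·34=13784; k=3: 9072+0+36·23·34=37224 → min 13784.
Optimal parenthesization: ((A₁A₂)(A₃A₄)) with cost 13784.

13784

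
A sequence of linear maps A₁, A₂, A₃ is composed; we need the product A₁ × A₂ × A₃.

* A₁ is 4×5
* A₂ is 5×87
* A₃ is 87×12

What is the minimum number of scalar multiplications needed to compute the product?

Order (A₁ × (A₂ × A₃)): (A₂ × A₃): 5×87 by 87×12 → 5×12, cost 5·87·12 = 5220; (A₁ × (A₂ × A₃)): 4×5 by 5×12 → 4×12, cost 4·5·12 = 240; cumulative 5460. Total 5460.
Order ((A₁ × A₂) × A₃): (A₁ × A₂): 4×5 by 5×87 → 4×87, cost 4·5·87 = 1740; ((A₁ × A₂) × A₃): 4×87 by 87×12 → 4×12, cost 4·87·12 = 4176; cumulative 5916. Total 5916.
Minimum: 5460.

5460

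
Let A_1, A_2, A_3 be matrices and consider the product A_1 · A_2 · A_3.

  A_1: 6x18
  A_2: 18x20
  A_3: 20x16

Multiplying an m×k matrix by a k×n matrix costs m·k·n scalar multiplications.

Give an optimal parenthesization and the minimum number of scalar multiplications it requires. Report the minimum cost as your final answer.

4080

(A_1 · (A_2 · A_3)): cost 7488.
((A_1 · A_2) · A_3): cost 4080.
Optimal: ((A_1 · A_2) · A_3) with cost 4080.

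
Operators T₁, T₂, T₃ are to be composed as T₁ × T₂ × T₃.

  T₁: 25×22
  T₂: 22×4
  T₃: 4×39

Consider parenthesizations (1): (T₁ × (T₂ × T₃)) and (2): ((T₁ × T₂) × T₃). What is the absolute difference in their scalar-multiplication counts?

Order (1) = (T₁ × (T₂ × T₃)): (T₂ × T₃): 22×4 by 4×39 → 22×39, cost 22·4·39 = 3432; (T₁ × (T₂ × T₃)): 25×22 by 22×39 → 25×39, cost 25·22·39 = 21450; cumulative 24882. Total 24882.
Order (2) = ((T₁ × T₂) × T₃): (T₁ × T₂): 25×22 by 22×4 → 25×4, cost 25·22·4 = 2200; ((T₁ × T₂) × T₃): 25×4 by 4×39 → 25×39, cost 25·4·39 = 3900; cumulative 6100. Total 6100.
Difference: |24882 − 6100| = 18782.

18782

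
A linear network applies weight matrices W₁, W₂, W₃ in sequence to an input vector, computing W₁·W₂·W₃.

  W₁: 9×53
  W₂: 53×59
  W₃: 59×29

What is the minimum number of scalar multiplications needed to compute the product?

Order (W₁·(W₂·W₃)): (W₂·W₃): 53×59 by 59×29 → 53×29, cost 53·59·29 = 90683; (W₁·(W₂·W₃)): 9×53 by 53×29 → 9×29, cost 9·53·29 = 13833; cumulative 104516. Total 104516.
Order ((W₁·W₂)·W₃): (W₁·W₂): 9×53 by 53×59 → 9×59, cost 9·53·59 = 28143; ((W₁·W₂)·W₃): 9×59 by 59×29 → 9×29, cost 9·59·29 = 15399; cumulative 43542. Total 43542.
Minimum: 43542.

43542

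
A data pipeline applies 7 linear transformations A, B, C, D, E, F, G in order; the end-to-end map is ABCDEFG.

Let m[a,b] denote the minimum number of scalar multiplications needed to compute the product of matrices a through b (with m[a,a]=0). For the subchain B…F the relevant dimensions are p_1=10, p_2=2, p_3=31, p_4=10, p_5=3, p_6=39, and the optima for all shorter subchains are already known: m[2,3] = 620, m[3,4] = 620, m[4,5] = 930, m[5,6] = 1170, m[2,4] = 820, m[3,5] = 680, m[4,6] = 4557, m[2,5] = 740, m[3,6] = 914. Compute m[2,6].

1694

m[2,6] = min over k∈[2,5] of m[2,k]+m[k+1,6]+p_{1}·p_k·p_{6}.
k=2: 0 + 914 + 10·2·39 = 1694; k=3: 620 + 4557 + 10·31·39 = 17267; k=4: 820 + 1170 + 10·10·39 = 5890; k=5: 740 + 0 + 10·3·39 = 1910.
Minimum: 1694 at k=2.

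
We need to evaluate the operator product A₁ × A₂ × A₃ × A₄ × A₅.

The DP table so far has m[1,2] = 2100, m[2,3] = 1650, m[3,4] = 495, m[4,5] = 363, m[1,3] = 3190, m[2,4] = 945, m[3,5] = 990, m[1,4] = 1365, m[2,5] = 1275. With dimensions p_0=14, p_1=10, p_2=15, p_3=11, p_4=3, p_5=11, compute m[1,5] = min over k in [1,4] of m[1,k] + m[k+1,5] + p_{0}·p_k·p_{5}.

m[1,5] = min over k∈[1,4] of m[1,k]+m[k+1,5]+p_{0}·p_k·p_{5}.
k=1: 0 + 1275 + 14·10·11 = 2815; k=2: 2100 + 990 + 14·15·11 = 5400; k=3: 3190 + 363 + 14·11·11 = 5247; k=4: 1365 + 0 + 14·3·11 = 1827.
Minimum: 1827 at k=4.

1827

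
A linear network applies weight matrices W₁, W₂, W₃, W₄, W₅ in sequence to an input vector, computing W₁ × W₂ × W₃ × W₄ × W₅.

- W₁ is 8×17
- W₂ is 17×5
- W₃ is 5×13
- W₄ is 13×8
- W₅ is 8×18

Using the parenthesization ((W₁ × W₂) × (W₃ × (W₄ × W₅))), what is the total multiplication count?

(W₁ × W₂): 8×17 by 17×5 → 8×5, cost 8·17·5 = 680
(W₄ × W₅): 13×8 by 8×18 → 13×18, cost 13·8·18 = 1872
(W₃ × (W₄ × W₅)): 5×13 by 13×18 → 5×18, cost 5·13·18 = 1170; cumulative 3042
((W₁ × W₂) × (W₃ × (W₄ × W₅))): 8×5 by 5×18 → 8×18, cost 8·5·18 = 720; cumulative 4442
Total: 4442 scalar multiplications.

4442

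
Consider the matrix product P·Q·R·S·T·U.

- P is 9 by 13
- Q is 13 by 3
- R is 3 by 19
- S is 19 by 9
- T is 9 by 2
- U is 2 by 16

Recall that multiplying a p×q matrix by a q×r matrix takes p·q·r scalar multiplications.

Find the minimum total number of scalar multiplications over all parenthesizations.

Adjacent pairs: PQ = 9·13·3 = 351; QR = 13·3·19 = 741; RS = 3·19·9 = 513; ST = 19·9·2 = 342; TU = 9·2·16 = 288.
Length 3: P..R: k=1: 0+741+9·13·19=2964; k=2: 351+0+9·3·19=864 → min 864 | Q..S: k=2: 0+513+13·3·9=864; k=3: 741+0+13·19·9=2964 → min 864 | R..T: k=3: 0+342+3·19·2=456; k=4: 513+0+3·9·2=567 → min 456 | S..U: k=4: 0+288+19·9·16=3024; k=5: 342+0+19·2·16=950 → min 950.
Length 4: P..S: k=1: 0+864+9·13·9=1917; k=2: 351+513+9·3·9=1107; k=3: 864+0+9·19·9=2403 → min 1107 | Q..T: k=2: 0+456+13·3·2=534; k=3: 741+342+13·19·2=1577; k=4: 864+0+13·9·2=1098 → min 534 | R..U: k=3: 0+950+3·19·16=1862; k=4: 513+288+3·9·16=1233; k=5: 456+0+3·2·16=552 → min 552.
Length 5: P..T: k=1: 0+534+9·13·2=768; k=2: 351+456+9·3·2=861; k=3: 864+342+9·19·2=1548; k=4: 1107+0+9·9·2=1269 → min 768 | Q..U: k=2: 0+552+13·3·16=1176; k=3: 741+950+13·19·16=5643; k=4: 864+288+13·9·16=3024; k=5: 534+0+13·2·16=950 → min 950.
Length 6: P..U: k=1: 0+950+9·13·16=2822; k=2: 351+552+9·3·16=1335; k=3: 864+950+9·19·16=4550; k=4: 1107+288+9·9·16=2691; k=5: 768+0+9·2·16=1056 → min 1056.
Optimal order: ((P·(Q·(R·(S·T))))·U) with cost 1056.

1056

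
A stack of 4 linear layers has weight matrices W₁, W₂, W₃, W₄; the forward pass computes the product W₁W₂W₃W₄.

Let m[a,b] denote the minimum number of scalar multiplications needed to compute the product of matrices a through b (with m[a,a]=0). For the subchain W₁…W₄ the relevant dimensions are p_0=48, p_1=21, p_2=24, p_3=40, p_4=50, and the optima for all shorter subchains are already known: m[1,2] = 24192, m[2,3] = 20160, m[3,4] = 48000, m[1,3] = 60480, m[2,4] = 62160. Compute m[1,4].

112560

m[1,4] = min over k∈[1,3] of m[1,k]+m[k+1,4]+p_{0}·p_k·p_{4}.
k=1: 0 + 62160 + 48·21·50 = 112560; k=2: 24192 + 48000 + 48·24·50 = 129792; k=3: 60480 + 0 + 48·40·50 = 156480.
Minimum: 112560 at k=1.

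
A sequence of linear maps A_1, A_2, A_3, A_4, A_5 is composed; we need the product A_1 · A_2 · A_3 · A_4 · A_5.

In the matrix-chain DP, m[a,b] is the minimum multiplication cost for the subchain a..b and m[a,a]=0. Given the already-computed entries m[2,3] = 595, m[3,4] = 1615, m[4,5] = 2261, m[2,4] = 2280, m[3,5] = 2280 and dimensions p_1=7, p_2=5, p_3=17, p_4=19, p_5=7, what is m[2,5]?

2525

m[2,5] = min over k∈[2,4] of m[2,k]+m[k+1,5]+p_{1}·p_k·p_{5}.
k=2: 0 + 2280 + 7·5·7 = 2525; k=3: 595 + 2261 + 7·17·7 = 3689; k=4: 2280 + 0 + 7·19·7 = 3211.
Minimum: 2525 at k=2.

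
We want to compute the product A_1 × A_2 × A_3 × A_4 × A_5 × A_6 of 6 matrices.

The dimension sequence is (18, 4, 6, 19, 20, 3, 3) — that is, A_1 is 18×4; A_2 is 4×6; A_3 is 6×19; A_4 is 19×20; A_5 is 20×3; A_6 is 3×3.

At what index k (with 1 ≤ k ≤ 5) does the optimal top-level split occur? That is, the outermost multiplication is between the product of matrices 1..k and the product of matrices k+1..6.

Adjacent pairs: A_1A_2 = 18·4·6 = 432; A_2A_3 = 4·6·19 = 456; A_3A_4 = 6·19·20 = 2280; A_4A_5 = 19·20·3 = 1140; A_5A_6 = 20·3·3 = 180.
Length 3: A_1..A_3: k=1: 0+456+18·4·19=1824; k=2: 432+0+18·6·19=2484 → min 1824 | A_2..A_4: k=2: 0+2280+4·6·20=2760; k=3: 456+0+4·19·20=1976 → min 1976 | A_3..A_5: k=3: 0+1140+6·19·3=1482; k=4: 2280+0+6·20·3=2640 → min 1482 | A_4..A_6: k=4: 0+180+19·20·3=1320; k=5: 1140+0+19·3·3=1311 → min 1311.
Length 4: A_1..A_4: k=1: 0+1976+18·4·20=3416; k=2: 432+2280+18·6·20=4872; k=3: 1824+0+18·19·20=8664 → min 3416 | A_2..A_5: k=2: 0+1482+4·6·3=1554; k=3: 456+1140+4·19·3=1824; k=4: 1976+0+4·20·3=2216 → min 1554 | A_3..A_6: k=3: 0+1311+6·19·3=1653; k=4: 2280+180+6·20·3=2820; k=5: 1482+0+6·3·3=1536 → min 1536.
Length 5: A_1..A_5: k=1: 0+1554+18·4·3=1770; k=2: 432+1482+18·6·3=2238; k=3: 1824+1140+18·19·3=3990; k=4: 3416+0+18·20·3=4496 → min 1770 | A_2..A_6: k=2: 0+1536+4·6·3=1608; k=3: 456+1311+4·19·3=1995; k=4: 1976+180+4·20·3=2396; k=5: 1554+0+4·3·3=1590 → min 1590.
Top-level splits: k=1: (A_1..A_1)·(A_2..A_6) → 0+1590+18·4·3 = 1806; k=2: (A_1..A_2)·(A_3..A_6) → 432+1536+18·6·3 = 2292; k=3: (A_1..A_3)·(A_4..A_6) → 1824+1311+18·19·3 = 4161; k=4: (A_1..A_4)·(A_5..A_6) → 3416+180+18·20·3 = 4676; k=5: (A_1..A_5)·(A_6..A_6) → 1770+0+18·3·3 = 1932.
Best split is after A_1, i.e. k = 1.

1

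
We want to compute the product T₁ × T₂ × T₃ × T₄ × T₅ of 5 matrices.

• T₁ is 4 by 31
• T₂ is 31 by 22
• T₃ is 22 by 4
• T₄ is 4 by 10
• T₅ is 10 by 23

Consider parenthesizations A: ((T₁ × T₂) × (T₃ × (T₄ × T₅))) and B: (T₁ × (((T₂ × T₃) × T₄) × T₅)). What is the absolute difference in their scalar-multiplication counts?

Order A = ((T₁ × T₂) × (T₃ × (T₄ × T₅))): (T₁ × T₂): 4×31 by 31×22 → 4×22, cost 4·31·22 = 2728; (T₄ × T₅): 4×10 by 10×23 → 4×23, cost 4·10·23 = 920; (T₃ × (T₄ × T₅)): 22×4 by 4×23 → 22×23, cost 22·4·23 = 2024; cumulative 2944; ((T₁ × T₂) × (T₃ × (T₄ × T₅))): 4×22 by 22×23 → 4×23, cost 4·22·23 = 2024; cumulative 7696. Total 7696.
Order B = (T₁ × (((T₂ × T₃) × T₄) × T₅)): (T₂ × T₃): 31×22 by 22×4 → 31×4, cost 31·22·4 = 2728; ((T₂ × T₃) × T₄): 31×4 by 4×10 → 31×10, cost 31·4·10 = 1240; cumulative 3968; (((T₂ × T₃) × T₄) × T₅): 31×10 by 10×23 → 31×23, cost 31·10·23 = 7130; cumulative 11098; (T₁ × (((T₂ × T₃) × T₄) × T₅)): 4×31 by 31×23 → 4×23, cost 4·31·23 = 2852; cumulative 13950. Total 13950.
Difference: |7696 − 13950| = 6254.

6254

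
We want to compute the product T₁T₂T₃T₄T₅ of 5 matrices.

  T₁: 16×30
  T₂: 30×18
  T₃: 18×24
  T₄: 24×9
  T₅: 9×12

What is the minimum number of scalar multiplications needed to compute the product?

14796

Adjacent pairs: T₁T₂ = 16·30·18 = 8640; T₂T₃ = 30·18·24 = 12960; T₃T₄ = 18·24·9 = 3888; T₄T₅ = 24·9·12 = 2592.
Length 3: T₁..T₃: k=1: 0+12960+16·30·24=24480; k=2: 8640+0+16·18·24=15552 → min 15552 | T₂..T₄: k=2: 0+3888+30·18·9=8748; k=3: 12960+0+30·24·9=19440 → min 8748 | T₃..T₅: k=3: 0+2592+18·24·12=7776; k=4: 3888+0+18·9·12=5832 → min 5832.
Length 4: T₁..T₄: k=1: 0+8748+16·30·9=13068; k=2: 8640+3888+16·18·9=15120; k=3: 15552+0+16·24·9=19008 → min 13068 | T₂..T₅: k=2: 0+5832+30·18·12=12312; k=3: 12960+2592+30·24·12=24192; k=4: 8748+0+30·9·12=11988 → min 11988.
Length 5: T₁..T₅: k=1: 0+11988+16·30·12=17748; k=2: 8640+5832+16·18·12=17928; k=3: 15552+2592+16·24·12=22752; k=4: 13068+0+16·9·12=14796 → min 14796.
Optimal order: ((T₁(T₂(T₃T₄)))T₅) with cost 14796.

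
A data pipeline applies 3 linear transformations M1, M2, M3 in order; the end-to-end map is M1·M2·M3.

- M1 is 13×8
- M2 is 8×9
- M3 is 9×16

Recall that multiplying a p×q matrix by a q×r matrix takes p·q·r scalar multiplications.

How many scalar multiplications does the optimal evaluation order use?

Order (M1·(M2·M3)): (M2·M3): 8×9 by 9×16 → 8×16, cost 8·9·16 = 1152; (M1·(M2·M3)): 13×8 by 8×16 → 13×16, cost 13·8·16 = 1664; cumulative 2816. Total 2816.
Order ((M1·M2)·M3): (M1·M2): 13×8 by 8×9 → 13×9, cost 13·8·9 = 936; ((M1·M2)·M3): 13×9 by 9×16 → 13×16, cost 13·9·16 = 1872; cumulative 2808. Total 2808.
Minimum: 2808.

2808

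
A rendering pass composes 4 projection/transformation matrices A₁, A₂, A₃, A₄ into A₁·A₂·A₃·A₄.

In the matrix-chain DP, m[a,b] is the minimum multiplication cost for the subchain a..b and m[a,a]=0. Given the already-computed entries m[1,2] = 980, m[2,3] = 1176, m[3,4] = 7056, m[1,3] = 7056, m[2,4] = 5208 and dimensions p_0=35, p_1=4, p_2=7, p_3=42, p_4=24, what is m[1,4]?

8568

m[1,4] = min over k∈[1,3] of m[1,k]+m[k+1,4]+p_{0}·p_k·p_{4}.
k=1: 0 + 5208 + 35·4·24 = 8568; k=2: 980 + 7056 + 35·7·24 = 13916; k=3: 7056 + 0 + 35·42·24 = 42336.
Minimum: 8568 at k=1.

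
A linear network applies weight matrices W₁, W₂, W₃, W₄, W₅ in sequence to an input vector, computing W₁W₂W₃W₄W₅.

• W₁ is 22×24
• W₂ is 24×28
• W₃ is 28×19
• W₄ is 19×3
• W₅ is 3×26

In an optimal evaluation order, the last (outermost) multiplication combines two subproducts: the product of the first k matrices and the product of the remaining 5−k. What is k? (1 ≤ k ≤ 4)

Adjacent pairs: W₁W₂ = 22·24·28 = 14784; W₂W₃ = 24·28·19 = 12768; W₃W₄ = 28·19·3 = 1596; W₄W₅ = 19·3·26 = 1482.
Length 3: W₁..W₃: k=1: 0+12768+22·24·19=22800; k=2: 14784+0+22·28·19=26488 → min 22800 | W₂..W₄: k=2: 0+1596+24·28·3=3612; k=3: 12768+0+24·19·3=14136 → min 3612 | W₃..W₅: k=3: 0+1482+28·19·26=15314; k=4: 1596+0+28·3·26=3780 → min 3780.
Length 4: W₁..W₄: k=1: 0+3612+22·24·3=5196; k=2: 14784+1596+22·28·3=18228; k=3: 22800+0+22·19·3=24054 → min 5196 | W₂..W₅: k=2: 0+3780+24·28·26=21252; k=3: 12768+1482+24·19·26=26106; k=4: 3612+0+24·3·26=5484 → min 5484.
Top-level splits: k=1: (W₁..W₁)·(W₂..W₅) → 0+5484+22·24·26 = 19212; k=2: (W₁..W₂)·(W₃..W₅) → 14784+3780+22·28·26 = 34580; k=3: (W₁..W₃)·(W₄..W₅) → 22800+1482+22·19·26 = 35150; k=4: (W₁..W₄)·(W₅..W₅) → 5196+0+22·3·26 = 6912.
Best split is after W₄, i.e. k = 4.

4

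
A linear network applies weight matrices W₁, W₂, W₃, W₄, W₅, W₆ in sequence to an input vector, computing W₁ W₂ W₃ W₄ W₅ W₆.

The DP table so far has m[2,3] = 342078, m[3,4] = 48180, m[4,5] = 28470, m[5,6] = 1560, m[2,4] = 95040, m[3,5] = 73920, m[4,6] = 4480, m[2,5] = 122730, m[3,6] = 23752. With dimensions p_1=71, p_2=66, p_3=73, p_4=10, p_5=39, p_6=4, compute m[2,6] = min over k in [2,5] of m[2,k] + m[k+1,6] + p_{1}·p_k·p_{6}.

42496

m[2,6] = min over k∈[2,5] of m[2,k]+m[k+1,6]+p_{1}·p_k·p_{6}.
k=2: 0 + 23752 + 71·66·4 = 42496; k=3: 342078 + 4480 + 71·73·4 = 367290; k=4: 95040 + 1560 + 71·10·4 = 99440; k=5: 122730 + 0 + 71·39·4 = 133806.
Minimum: 42496 at k=2.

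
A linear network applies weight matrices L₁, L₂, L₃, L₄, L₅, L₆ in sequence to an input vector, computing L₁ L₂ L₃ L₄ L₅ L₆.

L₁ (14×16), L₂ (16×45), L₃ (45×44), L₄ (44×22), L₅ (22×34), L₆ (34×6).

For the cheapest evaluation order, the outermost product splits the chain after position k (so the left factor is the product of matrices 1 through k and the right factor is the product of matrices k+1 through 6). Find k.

Adjacent pairs: L₁L₂ = 14·16·45 = 10080; L₂L₃ = 16·45·44 = 31680; L₃L₄ = 45·44·22 = 43560; L₄L₅ = 44·22·34 = 32912; L₅L₆ = 22·34·6 = 4488.
Length 3: L₁..L₃: k=1: 0+31680+14·16·44=41536; k=2: 10080+0+14·45·44=37800 → min 37800 | L₂..L₄: k=2: 0+43560+16·45·22=59400; k=3: 31680+0+16·44·22=47168 → min 47168 | L₃..L₅: k=3: 0+32912+45·44·34=100232; k=4: 43560+0+45·22·34=77220 → min 77220 | L₄..L₆: k=4: 0+4488+44·22·6=10296; k=5: 32912+0+44·34·6=41888 → min 10296.
Length 4: L₁..L₄: k=1: 0+47168+14·16·22=52096; k=2: 10080+43560+14·45·22=67500; k=3: 37800+0+14·44·22=51352 → min 51352 | L₂..L₅: k=2: 0+77220+16·45·34=101700; k=3: 31680+32912+16·44·34=88528; k=4: 47168+0+16·22·34=59136 → min 59136 | L₃..L₆: k=3: 0+10296+45·44·6=22176; k=4: 43560+4488+45·22·6=53988; k=5: 77220+0+45·34·6=86400 → min 22176.
Length 5: L₁..L₅: k=1: 0+59136+14·16·34=66752; k=2: 10080+77220+14·45·34=108720; k=3: 37800+32912+14·44·34=91656; k=4: 51352+0+14·22·34=61824 → min 61824 | L₂..L₆: k=2: 0+22176+16·45·6=26496; k=3: 31680+10296+16·44·6=46200; k=4: 47168+4488+16·22·6=53768; k=5: 59136+0+16·34·6=62400 → min 26496.
Top-level splits: k=1: (L₁..L₁)·(L₂..L₆) → 0+26496+14·16·6 = 27840; k=2: (L₁..L₂)·(L₃..L₆) → 10080+22176+14·45·6 = 36036; k=3: (L₁..L₃)·(L₄..L₆) → 37800+10296+14·44·6 = 51792; k=4: (L₁..L₄)·(L₅..L₆) → 51352+4488+14·22·6 = 57688; k=5: (L₁..L₅)·(L₆..L₆) → 61824+0+14·34·6 = 64680.
Best split is after L₁, i.e. k = 1.

1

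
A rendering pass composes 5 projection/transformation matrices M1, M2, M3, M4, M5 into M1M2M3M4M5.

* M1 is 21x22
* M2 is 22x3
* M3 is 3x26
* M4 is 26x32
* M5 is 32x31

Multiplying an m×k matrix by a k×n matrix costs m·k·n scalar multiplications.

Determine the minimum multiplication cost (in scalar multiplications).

8811

Adjacent pairs: M1M2 = 21·22·3 = 1386; M2M3 = 22·3·26 = 1716; M3M4 = 3·26·32 = 2496; M4M5 = 26·32·31 = 25792.
Length 3: M1..M3: k=1: 0+1716+21·22·26=13728; k=2: 1386+0+21·3·26=3024 → min 3024 | M2..M4: k=2: 0+2496+22·3·32=4608; k=3: 1716+0+22·26·32=20020 → min 4608 | M3..M5: k=3: 0+25792+3·26·31=28210; k=4: 2496+0+3·32·31=5472 → min 5472.
Length 4: M1..M4: k=1: 0+4608+21·22·32=19392; k=2: 1386+2496+21·3·32=5898; k=3: 3024+0+21·26·32=20496 → min 5898 | M2..M5: k=2: 0+5472+22·3·31=7518; k=3: 1716+25792+22·26·31=45240; k=4: 4608+0+22·32·31=26432 → min 7518.
Length 5: M1..M5: k=1: 0+7518+21·22·31=21840; k=2: 1386+5472+21·3·31=8811; k=3: 3024+25792+21·26·31=45742; k=4: 5898+0+21·32·31=26730 → min 8811.
Optimal order: ((M1M2)((M3M4)M5)) with cost 8811.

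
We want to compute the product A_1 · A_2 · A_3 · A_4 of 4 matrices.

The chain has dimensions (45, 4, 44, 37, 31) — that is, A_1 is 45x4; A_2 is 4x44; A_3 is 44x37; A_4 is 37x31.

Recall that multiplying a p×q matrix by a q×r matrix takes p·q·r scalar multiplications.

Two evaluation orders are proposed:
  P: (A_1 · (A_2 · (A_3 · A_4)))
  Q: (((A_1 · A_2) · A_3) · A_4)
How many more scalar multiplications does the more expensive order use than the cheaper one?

71291

Order P = (A_1 · (A_2 · (A_3 · A_4))): (A_3 · A_4): 44×37 by 37×31 → 44×31, cost 44·37·31 = 50468; (A_2 · (A_3 · A_4)): 4×44 by 44×31 → 4×31, cost 4·44·31 = 5456; cumulative 55924; (A_1 · (A_2 · (A_3 · A_4))): 45×4 by 4×31 → 45×31, cost 45·4·31 = 5580; cumulative 61504. Total 61504.
Order Q = (((A_1 · A_2) · A_3) · A_4): (A_1 · A_2): 45×4 by 4×44 → 45×44, cost 45·4·44 = 7920; ((A_1 · A_2) · A_3): 45×44 by 44×37 → 45×37, cost 45·44·37 = 73260; cumulative 81180; (((A_1 · A_2) · A_3) · A_4): 45×37 by 37×31 → 45×31, cost 45·37·31 = 51615; cumulative 132795. Total 132795.
Difference: |61504 − 132795| = 71291.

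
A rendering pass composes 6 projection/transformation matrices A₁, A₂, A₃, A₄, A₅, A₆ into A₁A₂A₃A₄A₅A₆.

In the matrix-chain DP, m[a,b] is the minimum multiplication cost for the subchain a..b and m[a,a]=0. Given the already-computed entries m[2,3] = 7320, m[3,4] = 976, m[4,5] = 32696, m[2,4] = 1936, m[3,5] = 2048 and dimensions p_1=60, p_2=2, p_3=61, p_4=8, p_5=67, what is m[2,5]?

10088

m[2,5] = min over k∈[2,4] of m[2,k]+m[k+1,5]+p_{1}·p_k·p_{5}.
k=2: 0 + 2048 + 60·2·67 = 10088; k=3: 7320 + 32696 + 60·61·67 = 285236; k=4: 1936 + 0 + 60·8·67 = 34096.
Minimum: 10088 at k=2.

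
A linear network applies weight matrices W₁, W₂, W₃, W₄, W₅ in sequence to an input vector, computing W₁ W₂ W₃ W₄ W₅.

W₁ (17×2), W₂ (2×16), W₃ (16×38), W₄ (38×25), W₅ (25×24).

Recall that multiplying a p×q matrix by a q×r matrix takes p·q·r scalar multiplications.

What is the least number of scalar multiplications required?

5132

Adjacent pairs: W₁W₂ = 17·2·16 = 544; W₂W₃ = 2·16·38 = 1216; W₃W₄ = 16·38·25 = 15200; W₄W₅ = 38·25·24 = 22800.
Length 3: W₁..W₃: k=1: 0+1216+17·2·38=2508; k=2: 544+0+17·16·38=10880 → min 2508 | W₂..W₄: k=2: 0+15200+2·16·25=16000; k=3: 1216+0+2·38·25=3116 → min 3116 | W₃..W₅: k=3: 0+22800+16·38·24=37392; k=4: 15200+0+16·25·24=24800 → min 24800.
Length 4: W₁..W₄: k=1: 0+3116+17·2·25=3966; k=2: 544+15200+17·16·25=22544; k=3: 2508+0+17·38·25=18658 → min 3966 | W₂..W₅: k=2: 0+24800+2·16·24=25568; k=3: 1216+22800+2·38·24=25840; k=4: 3116+0+2·25·24=4316 → min 4316.
Length 5: W₁..W₅: k=1: 0+4316+17·2·24=5132; k=2: 544+24800+17·16·24=31872; k=3: 2508+22800+17·38·24=40812; k=4: 3966+0+17·25·24=14166 → min 5132.
Optimal order: (W₁ (((W₂ W₃) W₄) W₅)) with cost 5132.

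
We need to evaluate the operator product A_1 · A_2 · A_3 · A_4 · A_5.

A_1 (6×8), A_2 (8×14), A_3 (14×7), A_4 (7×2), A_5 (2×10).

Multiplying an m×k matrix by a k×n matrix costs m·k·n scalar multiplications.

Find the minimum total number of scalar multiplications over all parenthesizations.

Adjacent pairs: A_1A_2 = 6·8·14 = 672; A_2A_3 = 8·14·7 = 784; A_3A_4 = 14·7·2 = 196; A_4A_5 = 7·2·10 = 140.
Length 3: A_1..A_3: k=1: 0+784+6·8·7=1120; k=2: 672+0+6·14·7=1260 → min 1120 | A_2..A_4: k=2: 0+196+8·14·2=420; k=3: 784+0+8·7·2=896 → min 420 | A_3..A_5: k=3: 0+140+14·7·10=1120; k=4: 196+0+14·2·10=476 → min 476.
Length 4: A_1..A_4: k=1: 0+420+6·8·2=516; k=2: 672+196+6·14·2=1036; k=3: 1120+0+6·7·2=1204 → min 516 | A_2..A_5: k=2: 0+476+8·14·10=1596; k=3: 784+140+8·7·10=1484; k=4: 420+0+8·2·10=580 → min 580.
Length 5: A_1..A_5: k=1: 0+580+6·8·10=1060; k=2: 672+476+6·14·10=1988; k=3: 1120+140+6·7·10=1680; k=4: 516+0+6·2·10=636 → min 636.
Optimal order: ((A_1 · (A_2 · (A_3 · A_4))) · A_5) with cost 636.

636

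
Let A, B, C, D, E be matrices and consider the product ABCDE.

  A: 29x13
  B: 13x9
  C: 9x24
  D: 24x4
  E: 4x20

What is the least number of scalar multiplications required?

5160

Adjacent pairs: AB = 29·13·9 = 3393; BC = 13·9·24 = 2808; CD = 9·24·4 = 864; DE = 24·4·20 = 1920.
Length 3: A..C: k=1: 0+2808+29·13·24=11856; k=2: 3393+0+29·9·24=9657 → min 9657 | B..D: k=2: 0+864+13·9·4=1332; k=3: 2808+0+13·24·4=4056 → min 1332 | C..E: k=3: 0+1920+9·24·20=6240; k=4: 864+0+9·4·20=1584 → min 1584.
Length 4: A..D: k=1: 0+1332+29·13·4=2840; k=2: 3393+864+29·9·4=5301; k=3: 9657+0+29·24·4=12441 → min 2840 | B..E: k=2: 0+1584+13·9·20=3924; k=3: 2808+1920+13·24·20=10968; k=4: 1332+0+13·4·20=2372 → min 2372.
Length 5: A..E: k=1: 0+2372+29·13·20=9912; k=2: 3393+1584+29·9·20=10197; k=3: 9657+1920+29·24·20=25497; k=4: 2840+0+29·4·20=5160 → min 5160.
Optimal order: ((A(B(CD)))E) with cost 5160.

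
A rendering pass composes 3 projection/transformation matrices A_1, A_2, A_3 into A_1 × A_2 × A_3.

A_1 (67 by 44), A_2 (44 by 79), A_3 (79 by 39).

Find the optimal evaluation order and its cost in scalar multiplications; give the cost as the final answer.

250536

(A_1 × (A_2 × A_3)): cost 250536.
((A_1 × A_2) × A_3): cost 439319.
Optimal: (A_1 × (A_2 × A_3)) with cost 250536.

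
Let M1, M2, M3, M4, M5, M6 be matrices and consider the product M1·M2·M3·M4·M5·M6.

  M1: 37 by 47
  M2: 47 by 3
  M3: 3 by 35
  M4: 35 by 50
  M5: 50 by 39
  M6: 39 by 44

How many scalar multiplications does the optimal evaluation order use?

26349

Adjacent pairs: M1M2 = 37·47·3 = 5217; M2M3 = 47·3·35 = 4935; M3M4 = 3·35·50 = 5250; M4M5 = 35·50·39 = 68250; M5M6 = 50·39·44 = 85800.
Length 3: M1..M3: k=1: 0+4935+37·47·35=65800; k=2: 5217+0+37·3·35=9102 → min 9102 | M2..M4: k=2: 0+5250+47·3·50=12300; k=3: 4935+0+47·35·50=87185 → min 12300 | M3..M5: k=3: 0+68250+3·35·39=72345; k=4: 5250+0+3·50·39=11100 → min 11100 | M4..M6: k=4: 0+85800+35·50·44=162800; k=5: 68250+0+35·39·44=128310 → min 128310.
Length 4: M1..M4: k=1: 0+12300+37·47·50=99250; k=2: 5217+5250+37·3·50=16017; k=3: 9102+0+37·35·50=73852 → min 16017 | M2..M5: k=2: 0+11100+47·3·39=16599; k=3: 4935+68250+47·35·39=137340; k=4: 12300+0+47·50·39=103950 → min 16599 | M3..M6: k=3: 0+128310+3·35·44=132930; k=4: 5250+85800+3·50·44=97650; k=5: 11100+0+3·39·44=16248 → min 16248.
Length 5: M1..M5: k=1: 0+16599+37·47·39=84420; k=2: 5217+11100+37·3·39=20646; k=3: 9102+68250+37·35·39=127857; k=4: 16017+0+37·50·39=88167 → min 20646 | M2..M6: k=2: 0+16248+47·3·44=22452; k=3: 4935+128310+47·35·44=205625; k=4: 12300+85800+47·50·44=201500; k=5: 16599+0+47·39·44=97251 → min 22452.
Length 6: M1..M6: k=1: 0+22452+37·47·44=98968; k=2: 5217+16248+37·3·44=26349; k=3: 9102+128310+37·35·44=194392; k=4: 16017+85800+37·50·44=183217; k=5: 20646+0+37·39·44=84138 → min 26349.
Optimal order: ((M1·M2)·(((M3·M4)·M5)·M6)) with cost 26349.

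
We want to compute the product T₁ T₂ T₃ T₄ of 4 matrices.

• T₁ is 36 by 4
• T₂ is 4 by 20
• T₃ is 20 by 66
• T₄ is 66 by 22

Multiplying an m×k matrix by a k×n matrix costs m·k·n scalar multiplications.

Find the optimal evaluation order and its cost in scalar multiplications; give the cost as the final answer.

14256

Adjacent pairs: T₁T₂ = 36·4·20 = 2880; T₂T₃ = 4·20·66 = 5280; T₃T₄ = 20·66·22 = 29040.
Length 3: T₁..T₃: k=1: 0+5280+36·4·66=14784; k=2: 2880+0+36·20·66=50400 → min 14784 | T₂..T₄: k=2: 0+29040+4·20·22=30800; k=3: 5280+0+4·66·22=11088 → min 11088.
Length 4: T₁..T₄: k=1: 0+11088+36·4·22=14256; k=2: 2880+29040+36·20·22=47760; k=3: 14784+0+36·66·22=67056 → min 14256.
Optimal parenthesization: (T₁ ((T₂ T₃) T₄)) with cost 14256.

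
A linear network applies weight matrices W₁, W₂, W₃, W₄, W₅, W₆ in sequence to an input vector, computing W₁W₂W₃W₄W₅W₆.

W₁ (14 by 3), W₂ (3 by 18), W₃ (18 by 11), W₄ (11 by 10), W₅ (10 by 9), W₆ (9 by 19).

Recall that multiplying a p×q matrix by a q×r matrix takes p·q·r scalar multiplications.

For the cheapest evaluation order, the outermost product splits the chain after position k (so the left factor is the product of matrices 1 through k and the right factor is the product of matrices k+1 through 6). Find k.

Adjacent pairs: W₁W₂ = 14·3·18 = 756; W₂W₃ = 3·18·11 = 594; W₃W₄ = 18·11·10 = 1980; W₄W₅ = 11·10·9 = 990; W₅W₆ = 10·9·19 = 1710.
Length 3: W₁..W₃: k=1: 0+594+14·3·11=1056; k=2: 756+0+14·18·11=3528 → min 1056 | W₂..W₄: k=2: 0+1980+3·18·10=2520; k=3: 594+0+3·11·10=924 → min 924 | W₃..W₅: k=3: 0+990+18·11·9=2772; k=4: 1980+0+18·10·9=3600 → min 2772 | W₄..W₆: k=4: 0+1710+11·10·19=3800; k=5: 990+0+11·9·19=2871 → min 2871.
Length 4: W₁..W₄: k=1: 0+924+14·3·10=1344; k=2: 756+1980+14·18·10=5256; k=3: 1056+0+14·11·10=2596 → min 1344 | W₂..W₅: k=2: 0+2772+3·18·9=3258; k=3: 594+990+3·11·9=1881; k=4: 924+0+3·10·9=1194 → min 1194 | W₃..W₆: k=3: 0+2871+18·11·19=6633; k=4: 1980+1710+18·10·19=7110; k=5: 2772+0+18·9·19=5850 → min 5850.
Length 5: W₁..W₅: k=1: 0+1194+14·3·9=1572; k=2: 756+2772+14·18·9=5796; k=3: 1056+990+14·11·9=3432; k=4: 1344+0+14·10·9=2604 → min 1572 | W₂..W₆: k=2: 0+5850+3·18·19=6876; k=3: 594+2871+3·11·19=4092; k=4: 924+1710+3·10·19=3204; k=5: 1194+0+3·9·19=1707 → min 1707.
Top-level splits: k=1: (W₁..W₁)·(W₂..W₆) → 0+1707+14·3·19 = 2505; k=2: (W₁..W₂)·(W₃..W₆) → 756+5850+14·18·19 = 11394; k=3: (W₁..W₃)·(W₄..W₆) → 1056+2871+14·11·19 = 6853; k=4: (W₁..W₄)·(W₅..W₆) → 1344+1710+14·10·19 = 5714; k=5: (W₁..W₅)·(W₆..W₆) → 1572+0+14·9·19 = 3966.
Best split is after W₁, i.e. k = 1.

1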